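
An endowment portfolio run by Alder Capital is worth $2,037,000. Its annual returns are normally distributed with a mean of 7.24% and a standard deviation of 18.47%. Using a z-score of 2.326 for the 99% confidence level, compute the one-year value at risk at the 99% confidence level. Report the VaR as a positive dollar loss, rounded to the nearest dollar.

$727,641

Return at the 99% tail: μ − z·σ = 7.24% − 2.326 × 18.47% = 7.24 − 42.96122 = -35.72122%
VaR = −(-35.72122%) × $2,037,000 = 35.72122% × $2,037,000 = $727,641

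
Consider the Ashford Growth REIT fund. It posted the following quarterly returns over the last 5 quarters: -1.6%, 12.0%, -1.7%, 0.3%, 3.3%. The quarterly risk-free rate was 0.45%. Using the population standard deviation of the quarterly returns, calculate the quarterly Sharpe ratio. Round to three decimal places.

0.394

r̄ = (-1.6 + 12 − 1.7 + 0.3 + 3.3) / 5 = 12.30 / 5 = 2.4600%
Σ(r − r̄)² = (-1.6 − 2.4600)² + (12 − 2.4600)² + … = 130.1720
population σ = √(130.1720 / 5) = √26.0344 = 5.1024%
Sharpe = (r̄ − rf) / σ = (2.4600 − 0.45) / 5.1024 = 2.0100 / 5.1024 = 0.3939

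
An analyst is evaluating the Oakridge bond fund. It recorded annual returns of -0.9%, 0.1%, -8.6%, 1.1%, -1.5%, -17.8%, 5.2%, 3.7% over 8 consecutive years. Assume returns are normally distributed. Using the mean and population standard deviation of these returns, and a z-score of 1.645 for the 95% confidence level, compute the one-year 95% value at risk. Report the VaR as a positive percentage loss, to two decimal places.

13.85

r̄ = (-0.9 + 0.1 − 8.6 + 1.1 − 1.5 − 17.8 + 5.2 + 3.7) / 8 = -18.70 / 8 = -2.3375%
Σ(r − r̄)² = 392.0988; population σ = √(392.0988/8) = 7.0009%
VaR = −(r̄ − z·σ) = −(-2.3375 − 1.645 × 7.0009) = −(-13.8540) = 13.8540%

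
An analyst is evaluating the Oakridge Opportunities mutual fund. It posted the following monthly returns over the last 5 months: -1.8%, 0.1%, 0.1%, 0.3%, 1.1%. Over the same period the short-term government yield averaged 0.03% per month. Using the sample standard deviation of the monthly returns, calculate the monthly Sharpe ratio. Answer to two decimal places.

-0.07

μ = (-1.8 + 0.1 + 0.1 + 0.3 + 1.1) / 5 = -0.20 / 5 = -0.0400%
Sample std dev = √[4.5520 / 4] = 1.0668%
Sharpe = (μ − rf) / σ = (-0.0400 − 0.03) / 1.0668 = -0.0700 / 1.0668 = -0.0656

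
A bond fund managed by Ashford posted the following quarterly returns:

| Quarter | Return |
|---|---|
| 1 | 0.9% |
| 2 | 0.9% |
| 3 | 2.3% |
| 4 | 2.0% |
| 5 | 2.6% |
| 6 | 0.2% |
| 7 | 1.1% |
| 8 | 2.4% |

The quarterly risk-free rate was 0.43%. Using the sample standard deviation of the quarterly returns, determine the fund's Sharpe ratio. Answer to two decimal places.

1.27

Mean return μ = 12.40 / 8 = 1.5500%
Sample std dev = √[5.4600 / 7] = 0.8832%
Sharpe = (μ − rf) / σ = (1.5500 − 0.43) / 0.8832 = 1.1200 / 0.8832 = 1.2681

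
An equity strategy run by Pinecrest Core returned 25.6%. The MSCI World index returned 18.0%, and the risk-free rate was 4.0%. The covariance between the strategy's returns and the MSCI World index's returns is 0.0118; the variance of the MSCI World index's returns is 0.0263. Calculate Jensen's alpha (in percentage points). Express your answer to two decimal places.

15.32

β = Cov / Var = 0.0118 / 0.0263 = 0.4487
E[R] = Rf + β(Rm − Rf) = 4.0% + 0.4487 × (18.0% − 4.0%) = 10.2818%
α = Rp − E[R] = 25.6% − 10.2818% = 15.3182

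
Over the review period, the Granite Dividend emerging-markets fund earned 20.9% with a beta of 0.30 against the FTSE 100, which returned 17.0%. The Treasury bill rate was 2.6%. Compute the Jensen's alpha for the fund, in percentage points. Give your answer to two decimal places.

CAPM expected return = Rf + β(Rm − Rf) = 2.6% + 0.30 × (17.0% − 2.6%) = 2.6 + 0.30 × 14.40 = 6.9200%
Jensen's α = Rp − E[R] = 20.9% − 6.9200% = 13.9800

13.98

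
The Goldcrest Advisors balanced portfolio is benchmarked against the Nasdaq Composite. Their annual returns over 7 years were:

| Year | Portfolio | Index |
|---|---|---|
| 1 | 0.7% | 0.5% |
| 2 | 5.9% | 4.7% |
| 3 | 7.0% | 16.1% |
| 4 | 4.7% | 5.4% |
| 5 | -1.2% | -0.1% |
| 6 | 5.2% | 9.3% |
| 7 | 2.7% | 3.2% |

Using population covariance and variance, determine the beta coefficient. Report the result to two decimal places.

0.44

r̄p = 3.5714%,  r̄m = 5.5857%
Cov = Σ(rp − r̄p)(rm − r̄m) / 7 = 11.9482
Var(rm) = Σ(rm − r̄m)² / 7 = 27.0069
β = Cov / Var = 11.9482 / 27.0069 = 0.4424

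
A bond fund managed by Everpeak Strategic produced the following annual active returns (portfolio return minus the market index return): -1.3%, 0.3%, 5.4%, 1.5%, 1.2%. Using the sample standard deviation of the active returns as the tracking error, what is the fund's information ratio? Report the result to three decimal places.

0.573

Mean return r̄ = 7.10 / 5 = 1.4200%
Σ(r − r̄)² = (-1.3 − 1.4200)² + (0.3 − 1.4200)² + … = 24.5480
sample σ = √(24.5480 / 4) = √6.1370 = 2.4773%
IR = r̄ / tracking error = 1.4200 / 2.4773 = 0.5732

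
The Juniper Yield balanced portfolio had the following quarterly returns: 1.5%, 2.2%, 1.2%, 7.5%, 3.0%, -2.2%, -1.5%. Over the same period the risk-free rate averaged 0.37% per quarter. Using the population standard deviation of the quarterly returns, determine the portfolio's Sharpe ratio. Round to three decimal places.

Mean return r̄ = 11.70 / 7 = 1.6714%
Σ(r − r̄)² = (1.5 − 1.6714)² + (2.2 − 1.6714)² + (1.2 − 1.6714)² + … = 61.3143
σ = √[61.3143 / 7] = 2.9596%
Sharpe = (r̄ − rf) / σ = (1.6714 − 0.37) / 2.9596 = 1.3014 / 2.9596 = 0.4397

0.440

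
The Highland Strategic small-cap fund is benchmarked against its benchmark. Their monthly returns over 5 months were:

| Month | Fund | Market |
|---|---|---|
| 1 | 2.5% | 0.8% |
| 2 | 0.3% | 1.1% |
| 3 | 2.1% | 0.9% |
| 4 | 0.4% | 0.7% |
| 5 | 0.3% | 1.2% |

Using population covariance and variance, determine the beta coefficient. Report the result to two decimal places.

-2.35

r̄p = 1.1200%,  r̄m = 0.9400%
Cov = Σ(rp − r̄p)(rm − r̄m) / 5 = -0.0808
Var(rm) = Σ(rm − r̄m)² / 5 = 0.0344
β = Cov / Var = -0.0808 / 0.0344 = -2.3488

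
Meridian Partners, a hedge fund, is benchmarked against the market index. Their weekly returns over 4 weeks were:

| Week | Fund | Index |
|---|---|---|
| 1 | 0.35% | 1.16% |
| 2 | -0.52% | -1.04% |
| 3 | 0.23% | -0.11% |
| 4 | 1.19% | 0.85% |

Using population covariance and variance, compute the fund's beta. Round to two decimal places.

0.56

r̄p = 0.3125%,  r̄m = 0.2150%
Cov = Σ(rp − r̄p)(rm − r̄m) / 4 = 0.4161
Var(rm) = Σ(rm − r̄m)² / 4 = 0.7442
β = Cov / Var = 0.4161 / 0.7442 = 0.5591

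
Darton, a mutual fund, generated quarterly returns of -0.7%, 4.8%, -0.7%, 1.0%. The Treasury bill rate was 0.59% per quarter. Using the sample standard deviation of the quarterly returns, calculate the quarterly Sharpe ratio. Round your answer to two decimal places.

0.20

r̄ = (-0.7 + 4.8 − 0.7 + 1) / 4 = 1.1000%
Σ(r − r̄)² = (-0.7 − 1.1000)² + (4.8 − 1.1000)² + (-0.7 − 1.1000)² + … = 20.1800
σ = √[20.1800 / 3] = 2.5936%
Sharpe = (r̄ − rf) / σ = (1.1000 − 0.59) / 2.5936 = 0.5100 / 2.5936 = 0.1966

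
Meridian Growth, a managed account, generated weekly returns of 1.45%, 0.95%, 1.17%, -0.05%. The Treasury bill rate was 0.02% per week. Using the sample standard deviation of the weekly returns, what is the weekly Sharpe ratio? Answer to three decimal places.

1.317

r̄ = (1.45 + 0.95 + 1.17 − 0.05) / 4 = 3.520 / 4 = 0.8800%
Σ(r − r̄)² = 1.2788; sample σ = √(1.2788/3) = 0.6529%
Sharpe = (r̄ − rf) / σ = (0.8800 − 0.02) / 0.6529 = 0.8600 / 0.6529 = 1.3172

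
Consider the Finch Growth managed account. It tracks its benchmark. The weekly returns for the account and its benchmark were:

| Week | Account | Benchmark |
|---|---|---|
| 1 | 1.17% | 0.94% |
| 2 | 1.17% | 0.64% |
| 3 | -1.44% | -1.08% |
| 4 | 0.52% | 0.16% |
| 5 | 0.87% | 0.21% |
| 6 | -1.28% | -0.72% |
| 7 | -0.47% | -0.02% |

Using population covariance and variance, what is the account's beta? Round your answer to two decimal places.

r̄p = 0.0771%,  r̄m = 0.0186%
Cov = Σ(rp − r̄p)(rm − r̄m) / 7 = 0.6558
Var(rm) = Σ(rm − r̄m)² / 7 = 0.4351
β = Cov / Var = 0.6558 / 0.4351 = 1.5072

1.51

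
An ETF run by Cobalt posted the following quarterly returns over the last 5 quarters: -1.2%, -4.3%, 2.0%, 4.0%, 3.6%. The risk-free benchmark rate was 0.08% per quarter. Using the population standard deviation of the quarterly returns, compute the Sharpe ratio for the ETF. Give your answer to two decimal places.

r̄ = (-1.2 − 4.3 + 2 + 4 + 3.6) / 5 = 0.8200%
Σ(r − r̄)² = (-1.2 − 0.8200)² + (-4.3 − 0.8200)² + (2 − 0.8200)² + … = 49.5280
population σ = √(49.5280 / 5) = √9.9056 = 3.1473%
Sharpe = (r̄ − rf) / σ = (0.8200 − 0.08) / 3.1473 = 0.7400 / 3.1473 = 0.2351

0.24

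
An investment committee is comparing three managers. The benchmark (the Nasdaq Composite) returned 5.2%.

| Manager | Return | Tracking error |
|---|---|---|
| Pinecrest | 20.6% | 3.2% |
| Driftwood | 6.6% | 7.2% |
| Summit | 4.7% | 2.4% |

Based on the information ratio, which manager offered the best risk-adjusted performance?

Pinecrest

Pinecrest: IR = (20.6% − 5.2%) / 3.2% = 4.813
Driftwood: IR = (6.6% − 5.2%) / 7.2% = 0.194
Summit: IR = (4.7% − 5.2%) / 2.4% = -0.208
Highest: Pinecrest (4.813).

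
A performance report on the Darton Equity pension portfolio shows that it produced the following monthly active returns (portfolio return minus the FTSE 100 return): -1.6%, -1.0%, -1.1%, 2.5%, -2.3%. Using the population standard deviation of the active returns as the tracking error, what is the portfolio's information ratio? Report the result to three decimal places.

-0.420

r̄ = (-1.6 − 1 − 1.1 + 2.5 − 2.3) / 5 = -0.7000%
Σ(r − r̄)² = (-1.6 − (-0.7000))² + (-1 − (-0.7000))² + … = 13.8600
σ = √[13.8600 / 5] = 1.6649%
IR = r̄ / tracking error = -0.7000 / 1.6649 = -0.4204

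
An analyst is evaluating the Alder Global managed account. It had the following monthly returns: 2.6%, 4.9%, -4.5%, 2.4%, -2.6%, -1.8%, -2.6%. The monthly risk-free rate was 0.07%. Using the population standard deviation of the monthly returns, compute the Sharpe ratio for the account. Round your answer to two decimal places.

-0.09

Mean return r̄ = -1.60 / 7 = -0.2286%
Σ(r − r̄)² = (2.6 − (-0.2286))² + (4.9 − (-0.2286))² + … = 73.1743
σ = √[73.1743 / 7] = 3.2332%
Sharpe = (r̄ − rf) / σ = (-0.2286 − 0.07) / 3.2332 = -0.2986 / 3.2332 = -0.0924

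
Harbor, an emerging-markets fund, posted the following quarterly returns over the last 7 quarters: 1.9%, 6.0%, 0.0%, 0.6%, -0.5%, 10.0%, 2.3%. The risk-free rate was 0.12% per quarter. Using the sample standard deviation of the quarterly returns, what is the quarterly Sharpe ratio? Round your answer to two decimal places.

0.73

r̄ = (1.9 + 6 + 0 + 0.6 − 0.5 + 10 + 2.3) / 7 = 2.9000%
Σ(r − r̄)² = 86.6400; sample σ = √(86.6400/6) = 3.8000%
Sharpe = (r̄ − rf) / σ = (2.9000 − 0.12) / 3.8000 = 2.7800 / 3.8000 = 0.7316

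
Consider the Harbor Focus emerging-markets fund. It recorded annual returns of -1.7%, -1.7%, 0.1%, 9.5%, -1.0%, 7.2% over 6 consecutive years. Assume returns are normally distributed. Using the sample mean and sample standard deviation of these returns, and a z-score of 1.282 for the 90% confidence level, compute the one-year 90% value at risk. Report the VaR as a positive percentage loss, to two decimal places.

r̄ = (-1.7 − 1.7 + 0.1 + 9.5 − 1 + 7.2) / 6 = 2.0667%
Σ(r − r̄)² = (-1.7 − 2.0667)² + (-1.7 − 2.0667)² + … = 123.2533
σ = √[123.2533 / 5] = 4.9649%
VaR = −(r̄ − z·σ) = −(2.0667 − 1.282 × 4.9649) = −(-4.2983) = 4.2983%

4.30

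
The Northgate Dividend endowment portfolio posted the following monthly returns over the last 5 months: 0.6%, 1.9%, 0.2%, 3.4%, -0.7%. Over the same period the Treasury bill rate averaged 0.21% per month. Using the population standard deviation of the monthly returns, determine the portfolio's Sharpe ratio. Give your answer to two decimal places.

0.61

r̄ = (0.6 + 1.9 + 0.2 + 3.4 − 0.7) / 5 = 5.40 / 5 = 1.0800%
Σ(r − r̄)² = 10.2280; population σ = √(10.2280/5) = 1.4302%
Sharpe = (r̄ − rf) / σ = (1.0800 − 0.21) / 1.4302 = 0.8700 / 1.4302 = 0.6083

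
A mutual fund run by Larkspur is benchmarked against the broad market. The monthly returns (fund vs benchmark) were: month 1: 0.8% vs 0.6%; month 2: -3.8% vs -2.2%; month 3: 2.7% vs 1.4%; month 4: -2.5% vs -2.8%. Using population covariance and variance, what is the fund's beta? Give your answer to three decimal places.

1.374

r̄p = -0.7000%,  r̄m = -0.7500%
Cov = Σ(rp − r̄p)(rm − r̄m) / 4 = 4.3800
Var(rm) = Σ(rm − r̄m)² / 4 = 3.1875
β = Cov / Var = 4.3800 / 3.1875 = 1.3741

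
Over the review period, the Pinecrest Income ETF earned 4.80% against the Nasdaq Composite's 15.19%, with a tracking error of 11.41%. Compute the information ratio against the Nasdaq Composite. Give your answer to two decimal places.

-0.91

IR = (Rp − Rb) / TE = (4.80% − 15.19%) / 11.41% = -10.39% / 11.41% = -0.9106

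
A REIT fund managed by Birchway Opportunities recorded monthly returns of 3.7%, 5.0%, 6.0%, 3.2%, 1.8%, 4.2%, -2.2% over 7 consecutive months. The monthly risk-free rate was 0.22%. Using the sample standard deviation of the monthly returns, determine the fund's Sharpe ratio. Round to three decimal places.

r̄ = (3.7 + 5 + 6 + 3.2 + 1.8 + 4.2 − 2.2) / 7 = 3.1000%
Σ(r − r̄)² = 43.3800; sample σ = √(43.3800/6) = 2.6889%
Sharpe = (r̄ − rf) / σ = (3.1000 − 0.22) / 2.6889 = 2.8800 / 2.6889 = 1.0711

1.071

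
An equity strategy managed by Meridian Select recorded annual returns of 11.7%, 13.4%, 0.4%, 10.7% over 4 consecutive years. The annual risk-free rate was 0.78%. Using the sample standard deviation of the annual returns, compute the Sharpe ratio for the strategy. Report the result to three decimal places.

1.408

Mean return r̄ = 36.20 / 4 = 9.0500%
Σ(r − r̄)² = (11.7 − 9.0500)² + (13.4 − 9.0500)² + (0.4 − 9.0500)² + … = 103.4900
sample σ = √(103.4900 / 3) = √34.4967 = 5.8734%
Sharpe = (r̄ − rf) / σ = (9.0500 − 0.78) / 5.8734 = 8.2700 / 5.8734 = 1.4080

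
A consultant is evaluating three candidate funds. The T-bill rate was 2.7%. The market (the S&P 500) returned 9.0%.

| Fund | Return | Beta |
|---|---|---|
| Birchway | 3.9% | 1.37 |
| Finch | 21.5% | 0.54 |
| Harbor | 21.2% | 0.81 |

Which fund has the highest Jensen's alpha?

Birchway: α = 3.9% − [2.7% + 1.37 × (9.0% − 2.7%)] = -7.431
Finch: α = 21.5% − [2.7% + 0.54 × (9.0% − 2.7%)] = 15.398
Harbor: α = 21.2% − [2.7% + 0.81 × (9.0% − 2.7%)] = 13.397
Highest: Finch (15.398).

Finch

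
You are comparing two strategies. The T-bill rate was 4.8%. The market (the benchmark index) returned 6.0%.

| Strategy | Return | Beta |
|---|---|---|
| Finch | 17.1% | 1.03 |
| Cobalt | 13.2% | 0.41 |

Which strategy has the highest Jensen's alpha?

Finch: α = 17.1% − [4.8% + 1.03 × (6.0% − 4.8%)] = 11.064
Cobalt: α = 13.2% − [4.8% + 0.41 × (6.0% − 4.8%)] = 7.908
Highest: Finch (11.064).

Finch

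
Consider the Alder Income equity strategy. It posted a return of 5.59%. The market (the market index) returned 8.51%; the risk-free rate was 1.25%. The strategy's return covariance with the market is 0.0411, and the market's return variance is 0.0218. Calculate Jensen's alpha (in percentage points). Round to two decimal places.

β = Cov / Var = 0.0411 / 0.0218 = 1.8853
E[R] = Rf + β(Rm − Rf) = 1.25% + 1.8853 × (8.51% − 1.25%) = 14.9373%
α = Rp − E[R] = 5.59% − 14.9373% = -9.3473

-9.35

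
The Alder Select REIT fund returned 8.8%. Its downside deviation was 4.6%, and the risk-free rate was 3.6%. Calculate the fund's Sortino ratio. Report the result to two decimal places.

Sortino = (Rp − Rf) / σd = (8.8% − 3.6%) / 4.6% = 5.20% / 4.6% = 1.1304

1.13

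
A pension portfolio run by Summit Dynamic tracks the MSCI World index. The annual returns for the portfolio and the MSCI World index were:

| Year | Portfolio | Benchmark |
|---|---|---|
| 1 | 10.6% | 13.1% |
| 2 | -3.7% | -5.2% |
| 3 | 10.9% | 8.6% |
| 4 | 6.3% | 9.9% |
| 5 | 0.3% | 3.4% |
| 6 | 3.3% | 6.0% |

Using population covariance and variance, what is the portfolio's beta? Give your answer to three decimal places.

0.830

r̄p = 4.6167%,  r̄m = 5.9667%
Cov = Σ(rp − r̄p)(rm − r̄m) / 6 = 28.2922
Var(rm) = Σ(rm − r̄m)² / 6 = 34.0956
β = Cov / Var = 28.2922 / 34.0956 = 0.8298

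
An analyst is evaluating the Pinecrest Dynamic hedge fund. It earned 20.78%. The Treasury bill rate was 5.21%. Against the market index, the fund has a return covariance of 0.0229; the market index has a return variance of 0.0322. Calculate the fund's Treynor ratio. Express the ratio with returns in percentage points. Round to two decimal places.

21.89

β = Cov / Var = 0.0229 / 0.0322 = 0.7112
Treynor = (Rp − Rf) / β = (20.78% − 5.21%) / 0.7112 = 15.57 / 0.7112 = 21.8926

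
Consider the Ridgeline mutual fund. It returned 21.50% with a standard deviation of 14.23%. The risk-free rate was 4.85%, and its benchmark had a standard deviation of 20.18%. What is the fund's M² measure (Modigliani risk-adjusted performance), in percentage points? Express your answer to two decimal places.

Sharpe = (Rp − Rf) / σp = (21.50% − 4.85%) / 14.23% = 1.1701
M² = Rf + Sharpe × σm = 4.85% + 1.1701 × 20.18% = 28.4626%

28.46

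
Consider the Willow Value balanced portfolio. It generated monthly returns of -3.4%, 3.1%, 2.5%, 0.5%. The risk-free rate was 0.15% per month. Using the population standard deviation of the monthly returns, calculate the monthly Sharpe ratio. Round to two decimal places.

0.21

r̄ = (-3.4 + 3.1 + 2.5 + 0.5) / 4 = 0.6750%
Population σ = √[Σ(r − r̄)² / 4] = √[25.8475 / 4] = √6.4619 = 2.5420%
Sharpe = (r̄ − rf) / σ = (0.6750 − 0.15) / 2.5420 = 0.5250 / 2.5420 = 0.2065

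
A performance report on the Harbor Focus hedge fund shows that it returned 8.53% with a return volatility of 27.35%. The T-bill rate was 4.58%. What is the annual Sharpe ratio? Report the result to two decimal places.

Sharpe = (Rp − Rf) / σp = (8.53% − 4.58%) / 27.35% = 3.95% / 27.35% = 0.1444

0.14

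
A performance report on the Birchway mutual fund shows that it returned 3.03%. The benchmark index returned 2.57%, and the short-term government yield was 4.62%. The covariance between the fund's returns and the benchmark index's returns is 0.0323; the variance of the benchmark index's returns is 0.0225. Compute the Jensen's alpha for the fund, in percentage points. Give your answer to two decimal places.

1.35

β = Cov / Var = 0.0323 / 0.0225 = 1.4356
E[R] = Rf + β(Rm − Rf) = 4.62% + 1.4356 × (2.57% − 4.62%) = 1.6770%
α = Rp − E[R] = 3.03% − 1.6770% = 1.3530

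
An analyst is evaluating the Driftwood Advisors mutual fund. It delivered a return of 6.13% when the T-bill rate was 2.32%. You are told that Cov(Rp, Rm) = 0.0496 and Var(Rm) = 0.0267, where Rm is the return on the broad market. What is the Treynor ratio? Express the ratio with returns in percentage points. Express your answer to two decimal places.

β = Cov / Var = 0.0496 / 0.0267 = 1.8577
Treynor = (Rp − Rf) / β = (6.13% − 2.32%) / 1.8577 = 3.81 / 1.8577 = 2.0509

2.05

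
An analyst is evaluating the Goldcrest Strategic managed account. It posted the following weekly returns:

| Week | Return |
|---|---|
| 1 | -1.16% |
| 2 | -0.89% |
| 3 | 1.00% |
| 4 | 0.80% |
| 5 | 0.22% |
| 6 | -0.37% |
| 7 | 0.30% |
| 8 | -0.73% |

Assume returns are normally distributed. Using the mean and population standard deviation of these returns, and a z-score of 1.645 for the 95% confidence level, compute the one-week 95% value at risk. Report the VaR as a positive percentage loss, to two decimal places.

Mean return r̄ = -0.830 / 8 = -0.1038%
Population std dev = √[4.4998 / 8] = 0.7500%
VaR = −(r̄ − z·σ) = −(-0.1038 − 1.645 × 0.7500) = −(-1.3376) = 1.3376%

1.34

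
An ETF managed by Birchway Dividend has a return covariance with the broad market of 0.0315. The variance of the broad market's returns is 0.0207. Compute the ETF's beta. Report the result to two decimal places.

1.52

β = Cov(Rp, Rm) / Var(Rm) = 0.0315 / 0.0207 = 1.5217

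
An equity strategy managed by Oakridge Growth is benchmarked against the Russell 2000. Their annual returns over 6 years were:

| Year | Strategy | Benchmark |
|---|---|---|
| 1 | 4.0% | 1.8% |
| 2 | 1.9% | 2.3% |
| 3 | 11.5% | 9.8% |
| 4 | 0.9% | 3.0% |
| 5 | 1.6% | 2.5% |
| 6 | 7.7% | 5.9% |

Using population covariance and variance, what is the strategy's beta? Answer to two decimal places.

r̄p = 4.6000%,  r̄m = 4.2167%
Cov = Σ(rp − r̄p)(rm − r̄m) / 6 = 10.0033
Var(rm) = Σ(rm − r̄m)² / 6 = 7.9914
β = Cov / Var = 10.0033 / 7.9914 = 1.2518

1.25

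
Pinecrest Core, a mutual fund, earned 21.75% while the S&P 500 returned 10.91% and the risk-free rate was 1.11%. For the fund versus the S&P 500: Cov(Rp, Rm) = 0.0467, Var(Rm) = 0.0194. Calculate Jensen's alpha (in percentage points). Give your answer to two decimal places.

β = Cov / Var = 0.0467 / 0.0194 = 2.4072
E[R] = Rf + β(Rm − Rf) = 1.11% + 2.4072 × (10.91% − 1.11%) = 24.7006%
α = Rp − E[R] = 21.75% − 24.7006% = -2.9506

-2.95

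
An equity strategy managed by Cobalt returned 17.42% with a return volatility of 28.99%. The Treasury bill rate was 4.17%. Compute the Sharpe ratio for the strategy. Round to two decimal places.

Sharpe = (Rp − Rf) / σp = (17.42% − 4.17%) / 28.99% = 13.25% / 28.99% = 0.4571

0.46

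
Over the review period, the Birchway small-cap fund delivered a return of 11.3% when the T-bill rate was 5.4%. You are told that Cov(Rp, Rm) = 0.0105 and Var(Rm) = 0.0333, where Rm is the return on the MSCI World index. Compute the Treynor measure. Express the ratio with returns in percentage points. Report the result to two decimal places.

18.71

β = Cov / Var = 0.0105 / 0.0333 = 0.3153
Treynor = (Rp − Rf) / β = (11.3% − 5.4%) / 0.3153 = 5.90 / 0.3153 = 18.7123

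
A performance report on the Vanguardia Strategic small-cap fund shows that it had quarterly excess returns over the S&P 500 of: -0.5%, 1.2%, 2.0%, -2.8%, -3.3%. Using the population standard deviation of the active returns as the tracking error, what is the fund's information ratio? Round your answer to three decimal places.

r̄ = (-0.5 + 1.2 + 2 − 2.8 − 3.3) / 5 = -0.6800%
Population σ = √[Σ(r − r̄)² / 5] = √[22.1080 / 5] = √4.4216 = 2.1028%
IR = r̄ / tracking error = -0.6800 / 2.1028 = -0.3234

-0.323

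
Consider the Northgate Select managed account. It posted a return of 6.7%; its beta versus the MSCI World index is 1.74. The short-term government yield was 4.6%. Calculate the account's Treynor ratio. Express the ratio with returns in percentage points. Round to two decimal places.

1.21

Treynor = (Rp − Rf) / β = (6.7% − 4.6%) / 1.74 = 2.10 / 1.74 = 1.2069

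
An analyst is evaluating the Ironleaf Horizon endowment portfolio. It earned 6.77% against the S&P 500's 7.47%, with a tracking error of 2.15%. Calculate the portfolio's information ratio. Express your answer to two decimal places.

IR = (Rp − Rb) / TE = (6.77% − 7.47%) / 2.15% = -0.70% / 2.15% = -0.3256

-0.33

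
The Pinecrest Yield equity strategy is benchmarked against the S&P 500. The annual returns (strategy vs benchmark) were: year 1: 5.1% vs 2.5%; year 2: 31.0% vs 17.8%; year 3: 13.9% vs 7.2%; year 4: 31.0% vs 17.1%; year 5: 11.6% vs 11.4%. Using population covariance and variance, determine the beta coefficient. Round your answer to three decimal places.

1.704

r̄p = 18.5200%,  r̄m = 11.2000%
Cov = Σ(rp − r̄p)(rm − r̄m) / 5 = 57.9700
Var(rm) = Σ(rm − r̄m)² / 5 = 34.0200
β = Cov / Var = 57.9700 / 34.0200 = 1.7040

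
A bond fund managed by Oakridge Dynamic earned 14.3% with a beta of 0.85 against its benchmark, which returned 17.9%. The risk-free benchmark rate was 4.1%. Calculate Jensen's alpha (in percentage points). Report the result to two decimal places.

-1.53

CAPM expected return = Rf + β(Rm − Rf) = 4.1% + 0.85 × (17.9% − 4.1%) = 4.1 + 0.85 × 13.80 = 15.8300%
Jensen's α = Rp − E[R] = 14.3% − 15.8300% = -1.5300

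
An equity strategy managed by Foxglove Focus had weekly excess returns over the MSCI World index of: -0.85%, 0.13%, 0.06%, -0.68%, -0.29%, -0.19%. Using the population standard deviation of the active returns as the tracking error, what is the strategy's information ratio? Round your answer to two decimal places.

-0.84

μ = (-0.85 + 0.13 + 0.06 − 0.68 − 0.29 − 0.19) / 6 = -0.3033%
Σ(r − μ)² = (-0.85 − (-0.3033))² + (0.13 − (-0.3033))² + … = 0.7735
σ = √[0.7735 / 6] = 0.3590%
IR = μ / tracking error = -0.3033 / 0.3590 = -0.8448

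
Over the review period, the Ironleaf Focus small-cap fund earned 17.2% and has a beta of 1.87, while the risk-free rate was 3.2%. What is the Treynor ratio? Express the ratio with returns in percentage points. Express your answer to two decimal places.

Treynor = (Rp − Rf) / β = (17.2% − 3.2%) / 1.87 = 14.00 / 1.87 = 7.4866

7.49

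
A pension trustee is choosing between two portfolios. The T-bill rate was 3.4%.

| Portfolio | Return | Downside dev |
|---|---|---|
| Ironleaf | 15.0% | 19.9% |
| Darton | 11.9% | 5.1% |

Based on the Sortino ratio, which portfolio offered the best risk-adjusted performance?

Ironleaf: Sortino ratio = (15.0% − 3.4%) / 19.9% = 0.583
Darton: Sortino ratio = (11.9% − 3.4%) / 5.1% = 1.667
Highest: Darton (1.667).

Darton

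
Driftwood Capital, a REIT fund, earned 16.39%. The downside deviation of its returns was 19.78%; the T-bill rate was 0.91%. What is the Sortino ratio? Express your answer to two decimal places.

Sortino = (Rp − Rf) / σd = (16.39% − 0.91%) / 19.78% = 15.48% / 19.78% = 0.7826

0.78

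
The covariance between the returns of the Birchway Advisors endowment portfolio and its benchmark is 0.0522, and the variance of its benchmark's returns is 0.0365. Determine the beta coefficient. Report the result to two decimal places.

1.43

β = Cov(Rp, Rm) / Var(Rm) = 0.0522 / 0.0365 = 1.4301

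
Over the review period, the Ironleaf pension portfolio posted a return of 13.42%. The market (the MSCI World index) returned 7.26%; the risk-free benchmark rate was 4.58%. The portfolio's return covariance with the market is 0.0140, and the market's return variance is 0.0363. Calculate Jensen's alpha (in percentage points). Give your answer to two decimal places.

β = Cov / Var = 0.0140 / 0.0363 = 0.3857
E[R] = Rf + β(Rm − Rf) = 4.58% + 0.3857 × (7.26% − 4.58%) = 5.6137%
α = Rp − E[R] = 13.42% − 5.6137% = 7.8063

7.81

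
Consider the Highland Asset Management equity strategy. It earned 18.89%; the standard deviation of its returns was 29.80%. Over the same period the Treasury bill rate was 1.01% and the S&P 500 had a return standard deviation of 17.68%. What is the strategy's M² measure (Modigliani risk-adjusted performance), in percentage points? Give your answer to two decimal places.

11.62

Sharpe = (Rp − Rf) / σp = (18.89% − 1.01%) / 29.80% = 0.6000
M² = Rf + Sharpe × σm = 1.01% + 0.6000 × 17.68% = 11.6180%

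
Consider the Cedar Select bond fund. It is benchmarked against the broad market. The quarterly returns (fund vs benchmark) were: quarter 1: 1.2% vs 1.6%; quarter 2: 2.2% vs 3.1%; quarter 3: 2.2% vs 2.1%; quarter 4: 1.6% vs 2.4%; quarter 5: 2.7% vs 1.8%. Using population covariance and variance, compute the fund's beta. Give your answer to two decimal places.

r̄p = 1.9800%,  r̄m = 2.2000%
Cov = Σ(rp − r̄p)(rm − r̄m) / 5 = 0.0560
Var(rm) = Σ(rm − r̄m)² / 5 = 0.2760
β = Cov / Var = 0.0560 / 0.2760 = 0.2029

0.20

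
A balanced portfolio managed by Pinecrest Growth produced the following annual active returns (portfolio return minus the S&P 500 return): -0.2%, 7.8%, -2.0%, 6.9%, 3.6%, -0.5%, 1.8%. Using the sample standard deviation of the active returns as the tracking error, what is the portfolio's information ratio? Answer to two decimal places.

Mean return r̄ = 17.40 / 7 = 2.4857%
Σ(r − r̄)² = 85.6886; sample σ = √(85.6886/6) = 3.7791%
IR = r̄ / tracking error = 2.4857 / 3.7791 = 0.6577

0.66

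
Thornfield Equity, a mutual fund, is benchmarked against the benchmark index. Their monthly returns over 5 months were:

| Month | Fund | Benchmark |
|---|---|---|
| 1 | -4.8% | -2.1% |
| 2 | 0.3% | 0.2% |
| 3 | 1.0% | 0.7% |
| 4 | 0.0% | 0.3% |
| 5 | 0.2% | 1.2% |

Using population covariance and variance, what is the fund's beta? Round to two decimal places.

r̄p = -0.6600%,  r̄m = 0.0600%
Cov = Σ(rp − r̄p)(rm − r̄m) / 5 = 2.2556
Var(rm) = Σ(rm − r̄m)² / 5 = 1.2904
β = Cov / Var = 2.2556 / 1.2904 = 1.7480

1.75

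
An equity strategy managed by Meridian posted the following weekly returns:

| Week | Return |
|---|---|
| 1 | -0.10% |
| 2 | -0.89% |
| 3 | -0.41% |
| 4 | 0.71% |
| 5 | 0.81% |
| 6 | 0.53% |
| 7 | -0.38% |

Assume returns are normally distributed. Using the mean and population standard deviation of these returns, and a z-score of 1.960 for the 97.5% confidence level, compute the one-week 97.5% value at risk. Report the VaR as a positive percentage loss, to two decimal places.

r̄ = (-0.1 − 0.89 − 0.41 + 0.71 + 0.81 + 0.53 − 0.38) / 7 = 0.270 / 7 = 0.0386%
Σ(r − r̄)² = (-0.1 − 0.0386)² + (-0.89 − 0.0386)² + … = 2.5453
σ = √[2.5453 / 7] = 0.6030%
VaR = −(r̄ − z·σ) = −(0.0386 − 1.960 × 0.6030) = −(-1.1433) = 1.1433%

1.14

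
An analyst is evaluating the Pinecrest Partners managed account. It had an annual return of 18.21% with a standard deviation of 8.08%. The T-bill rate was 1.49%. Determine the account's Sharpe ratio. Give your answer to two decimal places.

2.07

Sharpe = (Rp − Rf) / σp = (18.21% − 1.49%) / 8.08% = 16.72% / 8.08% = 2.0693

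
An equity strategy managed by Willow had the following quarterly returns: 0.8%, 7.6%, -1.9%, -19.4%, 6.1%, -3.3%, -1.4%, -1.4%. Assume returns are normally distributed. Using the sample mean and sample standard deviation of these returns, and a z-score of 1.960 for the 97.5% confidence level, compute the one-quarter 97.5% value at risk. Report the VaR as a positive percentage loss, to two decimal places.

17.67

Mean return r̄ = -12.90 / 8 = -1.6125%
Sample σ = √[Σ(r − r̄)² / 7] = √[469.5888 / 7] = √67.0841 = 8.1905%
VaR = −(r̄ − z·σ) = −(-1.6125 − 1.960 × 8.1905) = −(-17.6659) = 17.6659%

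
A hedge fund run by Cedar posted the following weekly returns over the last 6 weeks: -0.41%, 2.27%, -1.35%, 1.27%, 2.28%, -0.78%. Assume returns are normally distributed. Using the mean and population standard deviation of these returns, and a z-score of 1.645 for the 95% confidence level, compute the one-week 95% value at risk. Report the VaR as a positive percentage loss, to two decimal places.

r̄ = (-0.41 + 2.27 − 1.35 + 1.27 + 2.28 − 0.78) / 6 = 3.280 / 6 = 0.5467%
Σ(r − r̄)² = (-0.41 − 0.5467)² + (2.27 − 0.5467)² + (-1.35 − 0.5467)² + … = 12.7701
population σ = √(12.7701 / 6) = √2.1284 = 1.4589%
VaR = −(r̄ − z·σ) = −(0.5467 − 1.645 × 1.4589) = −(-1.8532) = 1.8532%

1.85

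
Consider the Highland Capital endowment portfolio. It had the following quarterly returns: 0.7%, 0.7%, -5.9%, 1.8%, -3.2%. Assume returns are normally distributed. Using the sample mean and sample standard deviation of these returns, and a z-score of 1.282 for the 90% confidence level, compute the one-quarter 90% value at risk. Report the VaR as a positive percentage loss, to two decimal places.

5.35

r̄ = (0.7 + 0.7 − 5.9 + 1.8 − 3.2) / 5 = -5.90 / 5 = -1.1800%
Sample σ = √[Σ(r − r̄)² / 4] = √[42.3080 / 4] = √10.5770 = 3.2522%
VaR = −(r̄ − z·σ) = −(-1.1800 − 1.282 × 3.2522) = −(-5.3493) = 5.3493%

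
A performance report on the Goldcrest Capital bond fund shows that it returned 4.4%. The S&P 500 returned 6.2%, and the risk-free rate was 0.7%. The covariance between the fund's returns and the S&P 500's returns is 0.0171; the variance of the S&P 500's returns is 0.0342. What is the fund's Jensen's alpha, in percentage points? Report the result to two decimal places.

β = Cov / Var = 0.0171 / 0.0342 = 0.5000
E[R] = Rf + β(Rm − Rf) = 0.7% + 0.5000 × (6.2% − 0.7%) = 3.4500%
α = Rp − E[R] = 4.4% − 3.4500% = 0.9500

0.95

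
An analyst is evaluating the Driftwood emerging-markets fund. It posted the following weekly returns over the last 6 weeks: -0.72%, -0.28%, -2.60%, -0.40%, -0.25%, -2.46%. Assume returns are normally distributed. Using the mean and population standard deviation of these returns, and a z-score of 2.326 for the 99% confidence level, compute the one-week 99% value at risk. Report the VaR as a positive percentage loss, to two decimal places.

r̄ = (-0.72 − 0.28 − 2.6 − 0.4 − 0.25 − 2.46) / 6 = -1.1183%
Σ(r − r̄)² = (-0.72 − (-1.1183))² + (-0.28 − (-1.1183))² + (-2.6 − (-1.1183))² + … = 6.1269
population σ = √(6.1269 / 6) = √1.0212 = 1.0105%
VaR = −(r̄ − z·σ) = −(-1.1183 − 2.326 × 1.0105) = −(-3.4687) = 3.4687%

3.47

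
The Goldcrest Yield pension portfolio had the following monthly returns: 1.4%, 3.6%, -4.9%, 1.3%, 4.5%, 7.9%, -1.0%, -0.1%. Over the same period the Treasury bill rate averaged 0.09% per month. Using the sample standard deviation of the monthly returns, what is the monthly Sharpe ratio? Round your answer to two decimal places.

Mean return μ = 12.70 / 8 = 1.5875%
Σ(r − μ)² = (1.4 − 1.5875)² + (3.6 − 1.5875)² + (-4.9 − 1.5875)² + … = 104.1288
sample σ = √(104.1288 / 7) = √14.8755 = 3.8569%
Sharpe = (μ − rf) / σ = (1.5875 − 0.09) / 3.8569 = 1.4975 / 3.8569 = 0.3883

0.39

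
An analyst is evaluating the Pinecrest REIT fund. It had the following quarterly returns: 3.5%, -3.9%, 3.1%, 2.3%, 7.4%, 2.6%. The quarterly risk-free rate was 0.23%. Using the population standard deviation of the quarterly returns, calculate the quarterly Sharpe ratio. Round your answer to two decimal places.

0.68

r̄ = (3.5 − 3.9 + 3.1 + 2.3 + 7.4 + 2.6) / 6 = 2.5000%
Population std dev = √[66.3800 / 6] = 3.3262%
Sharpe = (r̄ − rf) / σ = (2.5000 − 0.23) / 3.3262 = 2.2700 / 3.3262 = 0.6825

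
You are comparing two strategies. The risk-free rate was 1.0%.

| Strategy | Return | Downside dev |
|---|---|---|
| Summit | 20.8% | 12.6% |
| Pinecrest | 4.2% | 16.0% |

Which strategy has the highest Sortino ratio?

Summit

Summit: Sortino ratio = (20.8% − 1.0%) / 12.6% = 1.571
Pinecrest: Sortino ratio = (4.2% − 1.0%) / 16.0% = 0.200
Highest: Summit (1.571).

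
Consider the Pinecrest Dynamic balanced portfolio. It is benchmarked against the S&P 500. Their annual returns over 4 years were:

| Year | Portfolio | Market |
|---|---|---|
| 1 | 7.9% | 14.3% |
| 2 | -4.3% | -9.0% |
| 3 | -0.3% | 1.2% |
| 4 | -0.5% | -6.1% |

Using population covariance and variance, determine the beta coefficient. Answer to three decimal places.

0.475

r̄p = 0.7000%,  r̄m = 0.1000%
Cov = Σ(rp − r̄p)(rm − r̄m) / 4 = 38.5200
Var(rm) = Σ(rm − r̄m)² / 4 = 81.0250
β = Cov / Var = 38.5200 / 81.0250 = 0.4754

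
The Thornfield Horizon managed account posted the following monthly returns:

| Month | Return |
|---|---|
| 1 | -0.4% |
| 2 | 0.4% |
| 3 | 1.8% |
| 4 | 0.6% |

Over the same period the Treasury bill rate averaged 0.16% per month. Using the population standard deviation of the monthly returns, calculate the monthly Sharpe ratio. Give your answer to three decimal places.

0.559

μ = (-0.4 + 0.4 + 1.8 + 0.6) / 4 = 0.6000%
Population std dev = √[2.4800 / 4] = 0.7874%
Sharpe = (μ − rf) / σ = (0.6000 − 0.16) / 0.7874 = 0.4400 / 0.7874 = 0.5588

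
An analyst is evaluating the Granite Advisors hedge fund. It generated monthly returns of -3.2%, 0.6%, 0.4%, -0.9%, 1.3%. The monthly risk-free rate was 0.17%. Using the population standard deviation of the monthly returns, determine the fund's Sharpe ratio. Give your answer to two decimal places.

Mean return r̄ = -1.80 / 5 = -0.3600%
Population σ = √[Σ(r − r̄)² / 5] = √[12.6120 / 5] = √2.5224 = 1.5882%
Sharpe = (r̄ − rf) / σ = (-0.3600 − 0.17) / 1.5882 = -0.5300 / 1.5882 = -0.3337

-0.33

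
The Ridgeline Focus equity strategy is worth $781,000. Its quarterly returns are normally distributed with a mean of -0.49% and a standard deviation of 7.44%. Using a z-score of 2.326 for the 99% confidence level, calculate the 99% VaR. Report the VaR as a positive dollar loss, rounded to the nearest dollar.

$138,982

Return at the 99% tail: μ − z·σ = -0.49% − 2.326 × 7.44% = -0.49 − 17.30544 = -17.79544%
VaR = −(-17.79544%) × $781,000 = 17.79544% × $781,000 = $138,982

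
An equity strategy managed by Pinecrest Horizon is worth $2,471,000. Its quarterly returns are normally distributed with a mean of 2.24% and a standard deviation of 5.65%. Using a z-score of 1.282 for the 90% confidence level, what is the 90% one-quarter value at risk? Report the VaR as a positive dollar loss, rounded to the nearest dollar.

$123,632

Return at the 90% tail: μ − z·σ = 2.24% − 1.282 × 5.65% = 2.24 − 7.2433 = -5.0033%
VaR = −(-5.0033%) × $2,471,000 = 5.0033% × $2,471,000 = $123,632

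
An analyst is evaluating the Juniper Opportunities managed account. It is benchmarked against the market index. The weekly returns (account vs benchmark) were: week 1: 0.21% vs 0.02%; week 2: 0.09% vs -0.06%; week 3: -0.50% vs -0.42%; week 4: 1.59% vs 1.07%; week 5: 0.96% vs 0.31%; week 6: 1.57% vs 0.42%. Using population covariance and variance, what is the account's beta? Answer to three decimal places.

1.534

r̄p = 0.6533%,  r̄m = 0.2233%
Cov = Σ(rp − r̄p)(rm − r̄m) / 6 = 0.3319
Var(rm) = Σ(rm − r̄m)² / 6 = 0.2164
β = Cov / Var = 0.3319 / 0.2164 = 1.5337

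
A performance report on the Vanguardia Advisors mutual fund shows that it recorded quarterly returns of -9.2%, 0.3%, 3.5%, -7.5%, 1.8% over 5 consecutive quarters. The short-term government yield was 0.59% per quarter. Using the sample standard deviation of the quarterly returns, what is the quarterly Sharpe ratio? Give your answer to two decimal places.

r̄ = (-9.2 + 0.3 + 3.5 − 7.5 + 1.8) / 5 = -2.2200%
Σ(r − r̄)² = (-9.2 − (-2.2200))² + (0.3 − (-2.2200))² + (3.5 − (-2.2200))² + … = 131.8280
sample σ = √(131.8280 / 4) = √32.9570 = 5.7408%
Sharpe = (r̄ − rf) / σ = (-2.2200 − 0.59) / 5.7408 = -2.8100 / 5.7408 = -0.4895

-0.49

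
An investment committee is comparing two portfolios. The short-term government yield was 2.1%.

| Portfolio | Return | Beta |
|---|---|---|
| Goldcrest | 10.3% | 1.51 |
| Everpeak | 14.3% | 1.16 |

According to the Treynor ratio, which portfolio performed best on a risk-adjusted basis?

Goldcrest: Treynor = (10.3% − 2.1%) / 1.51 = 5.430
Everpeak: Treynor = (14.3% − 2.1%) / 1.16 = 10.517
Highest: Everpeak (10.517).

Everpeak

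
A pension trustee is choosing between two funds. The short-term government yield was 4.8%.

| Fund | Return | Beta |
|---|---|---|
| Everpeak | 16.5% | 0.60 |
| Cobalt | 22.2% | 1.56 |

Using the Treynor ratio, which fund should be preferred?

Everpeak

Everpeak: Treynor = (16.5% − 4.8%) / 0.60 = 19.500
Cobalt: Treynor = (22.2% − 4.8%) / 1.56 = 11.154
Highest: Everpeak (19.500).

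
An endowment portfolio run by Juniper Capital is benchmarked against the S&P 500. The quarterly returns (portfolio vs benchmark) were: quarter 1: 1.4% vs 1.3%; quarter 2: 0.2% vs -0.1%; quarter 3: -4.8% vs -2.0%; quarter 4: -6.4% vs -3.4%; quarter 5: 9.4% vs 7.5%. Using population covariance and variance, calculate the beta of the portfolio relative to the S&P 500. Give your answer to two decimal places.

r̄p = -0.0400%,  r̄m = 0.6600%
Cov = Σ(rp − r̄p)(rm − r̄m) / 5 = 20.7584
Var(rm) = Σ(rm − r̄m)² / 5 = 14.2664
β = Cov / Var = 20.7584 / 14.2664 = 1.4551

1.46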